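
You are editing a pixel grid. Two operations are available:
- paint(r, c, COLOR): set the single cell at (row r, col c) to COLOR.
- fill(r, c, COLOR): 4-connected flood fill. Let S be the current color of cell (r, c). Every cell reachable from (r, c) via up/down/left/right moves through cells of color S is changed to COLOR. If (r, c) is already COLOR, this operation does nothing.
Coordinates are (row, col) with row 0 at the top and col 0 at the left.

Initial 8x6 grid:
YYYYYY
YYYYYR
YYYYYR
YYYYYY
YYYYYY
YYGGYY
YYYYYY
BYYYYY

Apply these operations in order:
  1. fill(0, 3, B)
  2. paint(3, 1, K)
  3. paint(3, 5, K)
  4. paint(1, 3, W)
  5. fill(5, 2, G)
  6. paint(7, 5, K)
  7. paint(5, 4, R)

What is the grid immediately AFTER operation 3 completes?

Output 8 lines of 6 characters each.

After op 1 fill(0,3,B) [43 cells changed]:
BBBBBB
BBBBBR
BBBBBR
BBBBBB
BBBBBB
BBGGBB
BBBBBB
BBBBBB
After op 2 paint(3,1,K):
BBBBBB
BBBBBR
BBBBBR
BKBBBB
BBBBBB
BBGGBB
BBBBBB
BBBBBB
After op 3 paint(3,5,K):
BBBBBB
BBBBBR
BBBBBR
BKBBBK
BBBBBB
BBGGBB
BBBBBB
BBBBBB

Answer: BBBBBB
BBBBBR
BBBBBR
BKBBBK
BBBBBB
BBGGBB
BBBBBB
BBBBBB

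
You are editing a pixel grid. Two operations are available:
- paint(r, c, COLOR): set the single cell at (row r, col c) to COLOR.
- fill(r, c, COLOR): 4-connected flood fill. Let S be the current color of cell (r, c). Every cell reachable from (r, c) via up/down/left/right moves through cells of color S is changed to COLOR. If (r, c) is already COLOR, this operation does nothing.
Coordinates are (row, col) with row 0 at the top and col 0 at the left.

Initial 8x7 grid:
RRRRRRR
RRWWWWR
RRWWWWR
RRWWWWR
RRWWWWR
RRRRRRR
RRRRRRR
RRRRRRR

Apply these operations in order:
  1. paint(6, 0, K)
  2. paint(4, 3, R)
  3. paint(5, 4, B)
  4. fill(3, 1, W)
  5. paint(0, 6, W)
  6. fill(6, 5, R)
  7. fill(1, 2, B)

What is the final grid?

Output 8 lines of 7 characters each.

Answer: BBBBBBB
BBBBBBB
BBBBBBB
BBBBBBB
BBBBBBB
BBBBBBB
KBBBBBB
BBBBBBB

Derivation:
After op 1 paint(6,0,K):
RRRRRRR
RRWWWWR
RRWWWWR
RRWWWWR
RRWWWWR
RRRRRRR
KRRRRRR
RRRRRRR
After op 2 paint(4,3,R):
RRRRRRR
RRWWWWR
RRWWWWR
RRWWWWR
RRWRWWR
RRRRRRR
KRRRRRR
RRRRRRR
After op 3 paint(5,4,B):
RRRRRRR
RRWWWWR
RRWWWWR
RRWWWWR
RRWRWWR
RRRRBRR
KRRRRRR
RRRRRRR
After op 4 fill(3,1,W) [39 cells changed]:
WWWWWWW
WWWWWWW
WWWWWWW
WWWWWWW
WWWWWWW
WWWWBWW
KWWWWWW
WWWWWWW
After op 5 paint(0,6,W):
WWWWWWW
WWWWWWW
WWWWWWW
WWWWWWW
WWWWWWW
WWWWBWW
KWWWWWW
WWWWWWW
After op 6 fill(6,5,R) [54 cells changed]:
RRRRRRR
RRRRRRR
RRRRRRR
RRRRRRR
RRRRRRR
RRRRBRR
KRRRRRR
RRRRRRR
After op 7 fill(1,2,B) [54 cells changed]:
BBBBBBB
BBBBBBB
BBBBBBB
BBBBBBB
BBBBBBB
BBBBBBB
KBBBBBB
BBBBBBB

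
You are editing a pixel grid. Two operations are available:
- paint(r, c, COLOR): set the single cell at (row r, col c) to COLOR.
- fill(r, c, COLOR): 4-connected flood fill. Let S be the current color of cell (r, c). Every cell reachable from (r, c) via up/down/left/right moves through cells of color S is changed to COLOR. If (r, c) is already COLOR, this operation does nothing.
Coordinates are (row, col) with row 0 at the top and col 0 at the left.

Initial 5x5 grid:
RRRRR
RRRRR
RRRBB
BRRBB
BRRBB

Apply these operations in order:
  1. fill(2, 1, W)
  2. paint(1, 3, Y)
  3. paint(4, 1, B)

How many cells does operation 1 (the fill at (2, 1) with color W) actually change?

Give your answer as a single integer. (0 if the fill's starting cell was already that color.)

Answer: 17

Derivation:
After op 1 fill(2,1,W) [17 cells changed]:
WWWWW
WWWWW
WWWBB
BWWBB
BWWBB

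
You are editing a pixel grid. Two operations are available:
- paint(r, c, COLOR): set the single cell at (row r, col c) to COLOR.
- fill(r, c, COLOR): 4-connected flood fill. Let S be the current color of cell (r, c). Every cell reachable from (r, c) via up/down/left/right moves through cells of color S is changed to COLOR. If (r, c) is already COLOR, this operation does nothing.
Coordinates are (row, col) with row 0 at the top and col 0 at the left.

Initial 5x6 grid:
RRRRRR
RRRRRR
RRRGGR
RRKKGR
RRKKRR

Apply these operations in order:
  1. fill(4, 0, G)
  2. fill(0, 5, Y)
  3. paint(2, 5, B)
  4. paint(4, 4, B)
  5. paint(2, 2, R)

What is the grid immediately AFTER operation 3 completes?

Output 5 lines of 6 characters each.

Answer: YYYYYY
YYYYYY
YYYYYB
YYKKYY
YYKKYY

Derivation:
After op 1 fill(4,0,G) [23 cells changed]:
GGGGGG
GGGGGG
GGGGGG
GGKKGG
GGKKGG
After op 2 fill(0,5,Y) [26 cells changed]:
YYYYYY
YYYYYY
YYYYYY
YYKKYY
YYKKYY
After op 3 paint(2,5,B):
YYYYYY
YYYYYY
YYYYYB
YYKKYY
YYKKYY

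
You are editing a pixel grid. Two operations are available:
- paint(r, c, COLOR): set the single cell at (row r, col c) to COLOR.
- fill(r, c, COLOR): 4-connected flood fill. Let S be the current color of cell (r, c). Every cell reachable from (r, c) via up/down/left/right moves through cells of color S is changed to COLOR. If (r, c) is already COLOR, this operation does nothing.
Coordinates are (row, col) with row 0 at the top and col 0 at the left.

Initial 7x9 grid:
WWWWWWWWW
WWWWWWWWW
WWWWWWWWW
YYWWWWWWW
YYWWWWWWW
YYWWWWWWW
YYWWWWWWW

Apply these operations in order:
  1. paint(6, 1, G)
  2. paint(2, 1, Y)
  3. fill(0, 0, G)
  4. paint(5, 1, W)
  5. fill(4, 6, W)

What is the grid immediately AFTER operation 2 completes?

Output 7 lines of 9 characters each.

Answer: WWWWWWWWW
WWWWWWWWW
WYWWWWWWW
YYWWWWWWW
YYWWWWWWW
YYWWWWWWW
YGWWWWWWW

Derivation:
After op 1 paint(6,1,G):
WWWWWWWWW
WWWWWWWWW
WWWWWWWWW
YYWWWWWWW
YYWWWWWWW
YYWWWWWWW
YGWWWWWWW
After op 2 paint(2,1,Y):
WWWWWWWWW
WWWWWWWWW
WYWWWWWWW
YYWWWWWWW
YYWWWWWWW
YYWWWWWWW
YGWWWWWWW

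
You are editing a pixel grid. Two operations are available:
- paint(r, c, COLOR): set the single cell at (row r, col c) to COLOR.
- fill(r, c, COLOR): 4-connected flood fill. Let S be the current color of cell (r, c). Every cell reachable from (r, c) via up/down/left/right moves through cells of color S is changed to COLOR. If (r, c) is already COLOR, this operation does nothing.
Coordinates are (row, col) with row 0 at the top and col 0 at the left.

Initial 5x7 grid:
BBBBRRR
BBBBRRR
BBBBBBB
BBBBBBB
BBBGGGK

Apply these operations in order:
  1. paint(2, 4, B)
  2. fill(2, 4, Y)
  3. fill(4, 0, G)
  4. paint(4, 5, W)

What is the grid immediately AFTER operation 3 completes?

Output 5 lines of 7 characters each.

Answer: GGGGRRR
GGGGRRR
GGGGGGG
GGGGGGG
GGGGGGK

Derivation:
After op 1 paint(2,4,B):
BBBBRRR
BBBBRRR
BBBBBBB
BBBBBBB
BBBGGGK
After op 2 fill(2,4,Y) [25 cells changed]:
YYYYRRR
YYYYRRR
YYYYYYY
YYYYYYY
YYYGGGK
After op 3 fill(4,0,G) [25 cells changed]:
GGGGRRR
GGGGRRR
GGGGGGG
GGGGGGG
GGGGGGK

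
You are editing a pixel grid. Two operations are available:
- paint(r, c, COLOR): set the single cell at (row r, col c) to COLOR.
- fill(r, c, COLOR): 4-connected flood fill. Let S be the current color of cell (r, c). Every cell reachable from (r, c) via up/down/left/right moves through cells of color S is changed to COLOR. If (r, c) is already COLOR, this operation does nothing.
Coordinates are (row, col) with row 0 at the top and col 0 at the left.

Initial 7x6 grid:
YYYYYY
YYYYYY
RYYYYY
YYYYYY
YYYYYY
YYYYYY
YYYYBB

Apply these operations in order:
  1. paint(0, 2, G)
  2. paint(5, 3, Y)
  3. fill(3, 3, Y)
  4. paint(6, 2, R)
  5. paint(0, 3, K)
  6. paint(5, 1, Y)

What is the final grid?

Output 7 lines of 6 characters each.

Answer: YYGKYY
YYYYYY
RYYYYY
YYYYYY
YYYYYY
YYYYYY
YYRYBB

Derivation:
After op 1 paint(0,2,G):
YYGYYY
YYYYYY
RYYYYY
YYYYYY
YYYYYY
YYYYYY
YYYYBB
After op 2 paint(5,3,Y):
YYGYYY
YYYYYY
RYYYYY
YYYYYY
YYYYYY
YYYYYY
YYYYBB
After op 3 fill(3,3,Y) [0 cells changed]:
YYGYYY
YYYYYY
RYYYYY
YYYYYY
YYYYYY
YYYYYY
YYYYBB
After op 4 paint(6,2,R):
YYGYYY
YYYYYY
RYYYYY
YYYYYY
YYYYYY
YYYYYY
YYRYBB
After op 5 paint(0,3,K):
YYGKYY
YYYYYY
RYYYYY
YYYYYY
YYYYYY
YYYYYY
YYRYBB
After op 6 paint(5,1,Y):
YYGKYY
YYYYYY
RYYYYY
YYYYYY
YYYYYY
YYYYYY
YYRYBB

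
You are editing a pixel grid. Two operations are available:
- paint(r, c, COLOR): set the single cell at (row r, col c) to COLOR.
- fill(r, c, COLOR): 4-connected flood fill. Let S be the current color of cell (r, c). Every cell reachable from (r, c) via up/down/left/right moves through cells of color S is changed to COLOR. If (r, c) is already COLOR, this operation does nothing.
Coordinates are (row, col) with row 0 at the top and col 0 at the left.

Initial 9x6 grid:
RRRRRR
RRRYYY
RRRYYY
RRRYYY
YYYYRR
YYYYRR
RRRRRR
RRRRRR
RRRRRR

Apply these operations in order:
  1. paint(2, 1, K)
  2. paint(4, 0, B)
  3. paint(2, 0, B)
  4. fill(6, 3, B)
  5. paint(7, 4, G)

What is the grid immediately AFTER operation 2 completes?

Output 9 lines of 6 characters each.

After op 1 paint(2,1,K):
RRRRRR
RRRYYY
RKRYYY
RRRYYY
YYYYRR
YYYYRR
RRRRRR
RRRRRR
RRRRRR
After op 2 paint(4,0,B):
RRRRRR
RRRYYY
RKRYYY
RRRYYY
BYYYRR
YYYYRR
RRRRRR
RRRRRR
RRRRRR

Answer: RRRRRR
RRRYYY
RKRYYY
RRRYYY
BYYYRR
YYYYRR
RRRRRR
RRRRRR
RRRRRR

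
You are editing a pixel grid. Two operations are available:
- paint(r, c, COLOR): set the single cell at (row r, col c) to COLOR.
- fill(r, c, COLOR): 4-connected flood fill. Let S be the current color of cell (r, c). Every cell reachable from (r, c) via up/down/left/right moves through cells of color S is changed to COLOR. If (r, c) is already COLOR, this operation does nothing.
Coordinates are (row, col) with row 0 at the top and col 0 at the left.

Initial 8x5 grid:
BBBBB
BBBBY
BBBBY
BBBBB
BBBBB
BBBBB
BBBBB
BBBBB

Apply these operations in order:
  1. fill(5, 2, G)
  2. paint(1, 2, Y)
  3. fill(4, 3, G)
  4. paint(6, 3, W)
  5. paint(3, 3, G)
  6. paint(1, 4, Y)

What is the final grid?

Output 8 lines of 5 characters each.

After op 1 fill(5,2,G) [38 cells changed]:
GGGGG
GGGGY
GGGGY
GGGGG
GGGGG
GGGGG
GGGGG
GGGGG
After op 2 paint(1,2,Y):
GGGGG
GGYGY
GGGGY
GGGGG
GGGGG
GGGGG
GGGGG
GGGGG
After op 3 fill(4,3,G) [0 cells changed]:
GGGGG
GGYGY
GGGGY
GGGGG
GGGGG
GGGGG
GGGGG
GGGGG
After op 4 paint(6,3,W):
GGGGG
GGYGY
GGGGY
GGGGG
GGGGG
GGGGG
GGGWG
GGGGG
After op 5 paint(3,3,G):
GGGGG
GGYGY
GGGGY
GGGGG
GGGGG
GGGGG
GGGWG
GGGGG
After op 6 paint(1,4,Y):
GGGGG
GGYGY
GGGGY
GGGGG
GGGGG
GGGGG
GGGWG
GGGGG

Answer: GGGGG
GGYGY
GGGGY
GGGGG
GGGGG
GGGGG
GGGWG
GGGGG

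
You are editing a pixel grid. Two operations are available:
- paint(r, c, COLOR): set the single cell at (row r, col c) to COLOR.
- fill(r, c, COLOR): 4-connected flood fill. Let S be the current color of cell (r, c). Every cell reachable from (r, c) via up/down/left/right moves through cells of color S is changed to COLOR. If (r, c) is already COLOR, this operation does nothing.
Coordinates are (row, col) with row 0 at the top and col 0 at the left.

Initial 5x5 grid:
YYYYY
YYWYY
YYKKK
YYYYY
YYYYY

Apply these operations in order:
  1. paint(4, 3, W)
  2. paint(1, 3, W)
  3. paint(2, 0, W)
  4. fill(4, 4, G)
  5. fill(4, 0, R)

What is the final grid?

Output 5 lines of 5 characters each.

Answer: RRRRR
RRWWR
WRKKK
RRRRR
RRRWR

Derivation:
After op 1 paint(4,3,W):
YYYYY
YYWYY
YYKKK
YYYYY
YYYWY
After op 2 paint(1,3,W):
YYYYY
YYWWY
YYKKK
YYYYY
YYYWY
After op 3 paint(2,0,W):
YYYYY
YYWWY
WYKKK
YYYYY
YYYWY
After op 4 fill(4,4,G) [18 cells changed]:
GGGGG
GGWWG
WGKKK
GGGGG
GGGWG
After op 5 fill(4,0,R) [18 cells changed]:
RRRRR
RRWWR
WRKKK
RRRRR
RRRWR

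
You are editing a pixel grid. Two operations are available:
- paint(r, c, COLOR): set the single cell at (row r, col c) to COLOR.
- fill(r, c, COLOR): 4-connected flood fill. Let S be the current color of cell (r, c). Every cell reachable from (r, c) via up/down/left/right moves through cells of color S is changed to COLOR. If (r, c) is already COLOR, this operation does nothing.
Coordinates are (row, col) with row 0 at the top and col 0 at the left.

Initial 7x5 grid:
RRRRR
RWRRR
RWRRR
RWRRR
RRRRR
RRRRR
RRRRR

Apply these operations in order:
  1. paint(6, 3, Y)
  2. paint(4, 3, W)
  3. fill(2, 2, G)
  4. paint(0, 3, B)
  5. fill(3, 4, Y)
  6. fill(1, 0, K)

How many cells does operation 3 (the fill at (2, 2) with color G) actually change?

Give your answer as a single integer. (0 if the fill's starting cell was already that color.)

After op 1 paint(6,3,Y):
RRRRR
RWRRR
RWRRR
RWRRR
RRRRR
RRRRR
RRRYR
After op 2 paint(4,3,W):
RRRRR
RWRRR
RWRRR
RWRRR
RRRWR
RRRRR
RRRYR
After op 3 fill(2,2,G) [30 cells changed]:
GGGGG
GWGGG
GWGGG
GWGGG
GGGWG
GGGGG
GGGYG

Answer: 30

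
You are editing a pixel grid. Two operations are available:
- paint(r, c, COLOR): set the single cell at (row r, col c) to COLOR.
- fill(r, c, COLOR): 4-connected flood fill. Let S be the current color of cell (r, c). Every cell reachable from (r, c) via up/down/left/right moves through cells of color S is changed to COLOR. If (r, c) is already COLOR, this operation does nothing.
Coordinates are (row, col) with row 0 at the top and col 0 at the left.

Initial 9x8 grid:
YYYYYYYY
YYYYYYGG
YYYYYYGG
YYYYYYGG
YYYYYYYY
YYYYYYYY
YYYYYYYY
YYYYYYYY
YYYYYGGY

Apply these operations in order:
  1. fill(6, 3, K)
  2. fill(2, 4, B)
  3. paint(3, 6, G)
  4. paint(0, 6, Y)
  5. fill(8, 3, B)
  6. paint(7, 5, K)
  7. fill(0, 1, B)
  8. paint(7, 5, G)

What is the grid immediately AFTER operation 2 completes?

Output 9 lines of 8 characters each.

Answer: BBBBBBBB
BBBBBBGG
BBBBBBGG
BBBBBBGG
BBBBBBBB
BBBBBBBB
BBBBBBBB
BBBBBBBB
BBBBBGGB

Derivation:
After op 1 fill(6,3,K) [64 cells changed]:
KKKKKKKK
KKKKKKGG
KKKKKKGG
KKKKKKGG
KKKKKKKK
KKKKKKKK
KKKKKKKK
KKKKKKKK
KKKKKGGK
After op 2 fill(2,4,B) [64 cells changed]:
BBBBBBBB
BBBBBBGG
BBBBBBGG
BBBBBBGG
BBBBBBBB
BBBBBBBB
BBBBBBBB
BBBBBBBB
BBBBBGGB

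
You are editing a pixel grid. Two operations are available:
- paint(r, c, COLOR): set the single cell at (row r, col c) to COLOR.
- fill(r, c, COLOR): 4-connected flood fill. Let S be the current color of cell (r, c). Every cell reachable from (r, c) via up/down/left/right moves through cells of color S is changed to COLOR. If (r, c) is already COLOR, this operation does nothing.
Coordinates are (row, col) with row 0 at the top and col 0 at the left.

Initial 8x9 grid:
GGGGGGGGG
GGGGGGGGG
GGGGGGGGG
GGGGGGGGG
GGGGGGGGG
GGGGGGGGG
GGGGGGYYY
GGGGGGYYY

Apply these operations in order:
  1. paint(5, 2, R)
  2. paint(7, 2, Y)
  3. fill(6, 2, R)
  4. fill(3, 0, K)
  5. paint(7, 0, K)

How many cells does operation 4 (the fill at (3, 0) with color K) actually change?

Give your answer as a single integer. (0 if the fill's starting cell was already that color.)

Answer: 65

Derivation:
After op 1 paint(5,2,R):
GGGGGGGGG
GGGGGGGGG
GGGGGGGGG
GGGGGGGGG
GGGGGGGGG
GGRGGGGGG
GGGGGGYYY
GGGGGGYYY
After op 2 paint(7,2,Y):
GGGGGGGGG
GGGGGGGGG
GGGGGGGGG
GGGGGGGGG
GGGGGGGGG
GGRGGGGGG
GGGGGGYYY
GGYGGGYYY
After op 3 fill(6,2,R) [64 cells changed]:
RRRRRRRRR
RRRRRRRRR
RRRRRRRRR
RRRRRRRRR
RRRRRRRRR
RRRRRRRRR
RRRRRRYYY
RRYRRRYYY
After op 4 fill(3,0,K) [65 cells changed]:
KKKKKKKKK
KKKKKKKKK
KKKKKKKKK
KKKKKKKKK
KKKKKKKKK
KKKKKKKKK
KKKKKKYYY
KKYKKKYYY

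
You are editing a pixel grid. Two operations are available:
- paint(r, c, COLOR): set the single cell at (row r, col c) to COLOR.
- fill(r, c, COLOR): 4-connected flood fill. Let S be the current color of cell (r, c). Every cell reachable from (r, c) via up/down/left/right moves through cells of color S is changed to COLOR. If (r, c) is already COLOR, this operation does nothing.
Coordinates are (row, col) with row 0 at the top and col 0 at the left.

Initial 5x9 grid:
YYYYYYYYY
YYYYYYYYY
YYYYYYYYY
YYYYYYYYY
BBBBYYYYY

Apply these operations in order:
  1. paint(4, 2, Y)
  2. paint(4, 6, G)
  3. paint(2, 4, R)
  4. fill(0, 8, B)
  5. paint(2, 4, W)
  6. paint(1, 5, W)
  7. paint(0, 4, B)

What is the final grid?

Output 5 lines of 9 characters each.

After op 1 paint(4,2,Y):
YYYYYYYYY
YYYYYYYYY
YYYYYYYYY
YYYYYYYYY
BBYBYYYYY
After op 2 paint(4,6,G):
YYYYYYYYY
YYYYYYYYY
YYYYYYYYY
YYYYYYYYY
BBYBYYGYY
After op 3 paint(2,4,R):
YYYYYYYYY
YYYYYYYYY
YYYYRYYYY
YYYYYYYYY
BBYBYYGYY
After op 4 fill(0,8,B) [40 cells changed]:
BBBBBBBBB
BBBBBBBBB
BBBBRBBBB
BBBBBBBBB
BBBBBBGBB
After op 5 paint(2,4,W):
BBBBBBBBB
BBBBBBBBB
BBBBWBBBB
BBBBBBBBB
BBBBBBGBB
After op 6 paint(1,5,W):
BBBBBBBBB
BBBBBWBBB
BBBBWBBBB
BBBBBBBBB
BBBBBBGBB
After op 7 paint(0,4,B):
BBBBBBBBB
BBBBBWBBB
BBBBWBBBB
BBBBBBBBB
BBBBBBGBB

Answer: BBBBBBBBB
BBBBBWBBB
BBBBWBBBB
BBBBBBBBB
BBBBBBGBB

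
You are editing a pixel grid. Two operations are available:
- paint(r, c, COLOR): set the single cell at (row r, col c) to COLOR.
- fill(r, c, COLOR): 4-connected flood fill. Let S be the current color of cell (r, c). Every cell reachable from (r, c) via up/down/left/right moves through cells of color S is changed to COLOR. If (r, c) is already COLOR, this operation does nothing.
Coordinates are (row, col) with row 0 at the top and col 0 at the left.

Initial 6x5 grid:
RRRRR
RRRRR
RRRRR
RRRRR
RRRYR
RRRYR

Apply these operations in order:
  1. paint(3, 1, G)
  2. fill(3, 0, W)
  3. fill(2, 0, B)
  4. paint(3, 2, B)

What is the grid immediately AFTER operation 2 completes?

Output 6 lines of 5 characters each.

Answer: WWWWW
WWWWW
WWWWW
WGWWW
WWWYW
WWWYW

Derivation:
After op 1 paint(3,1,G):
RRRRR
RRRRR
RRRRR
RGRRR
RRRYR
RRRYR
After op 2 fill(3,0,W) [27 cells changed]:
WWWWW
WWWWW
WWWWW
WGWWW
WWWYW
WWWYW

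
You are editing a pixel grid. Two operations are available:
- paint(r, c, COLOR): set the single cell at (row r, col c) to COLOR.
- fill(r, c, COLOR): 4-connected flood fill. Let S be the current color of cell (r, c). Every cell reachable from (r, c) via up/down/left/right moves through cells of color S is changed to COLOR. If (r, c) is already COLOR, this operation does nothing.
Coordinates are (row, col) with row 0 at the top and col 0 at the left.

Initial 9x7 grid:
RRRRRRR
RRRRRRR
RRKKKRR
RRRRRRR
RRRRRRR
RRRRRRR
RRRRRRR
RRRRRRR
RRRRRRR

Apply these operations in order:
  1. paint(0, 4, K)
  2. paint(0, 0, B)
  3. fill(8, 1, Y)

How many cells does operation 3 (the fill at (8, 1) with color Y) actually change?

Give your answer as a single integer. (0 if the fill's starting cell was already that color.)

Answer: 58

Derivation:
After op 1 paint(0,4,K):
RRRRKRR
RRRRRRR
RRKKKRR
RRRRRRR
RRRRRRR
RRRRRRR
RRRRRRR
RRRRRRR
RRRRRRR
After op 2 paint(0,0,B):
BRRRKRR
RRRRRRR
RRKKKRR
RRRRRRR
RRRRRRR
RRRRRRR
RRRRRRR
RRRRRRR
RRRRRRR
After op 3 fill(8,1,Y) [58 cells changed]:
BYYYKYY
YYYYYYY
YYKKKYY
YYYYYYY
YYYYYYY
YYYYYYY
YYYYYYY
YYYYYYY
YYYYYYY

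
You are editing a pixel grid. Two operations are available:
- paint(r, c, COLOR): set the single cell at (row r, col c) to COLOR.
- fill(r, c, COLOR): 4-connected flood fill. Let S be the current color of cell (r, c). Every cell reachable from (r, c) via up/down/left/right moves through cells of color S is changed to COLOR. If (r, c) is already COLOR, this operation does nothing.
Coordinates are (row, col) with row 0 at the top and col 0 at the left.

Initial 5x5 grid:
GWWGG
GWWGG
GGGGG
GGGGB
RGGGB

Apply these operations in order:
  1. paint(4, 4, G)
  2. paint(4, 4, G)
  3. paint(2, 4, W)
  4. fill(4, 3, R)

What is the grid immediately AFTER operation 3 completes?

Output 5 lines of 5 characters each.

Answer: GWWGG
GWWGG
GGGGW
GGGGB
RGGGG

Derivation:
After op 1 paint(4,4,G):
GWWGG
GWWGG
GGGGG
GGGGB
RGGGG
After op 2 paint(4,4,G):
GWWGG
GWWGG
GGGGG
GGGGB
RGGGG
After op 3 paint(2,4,W):
GWWGG
GWWGG
GGGGW
GGGGB
RGGGG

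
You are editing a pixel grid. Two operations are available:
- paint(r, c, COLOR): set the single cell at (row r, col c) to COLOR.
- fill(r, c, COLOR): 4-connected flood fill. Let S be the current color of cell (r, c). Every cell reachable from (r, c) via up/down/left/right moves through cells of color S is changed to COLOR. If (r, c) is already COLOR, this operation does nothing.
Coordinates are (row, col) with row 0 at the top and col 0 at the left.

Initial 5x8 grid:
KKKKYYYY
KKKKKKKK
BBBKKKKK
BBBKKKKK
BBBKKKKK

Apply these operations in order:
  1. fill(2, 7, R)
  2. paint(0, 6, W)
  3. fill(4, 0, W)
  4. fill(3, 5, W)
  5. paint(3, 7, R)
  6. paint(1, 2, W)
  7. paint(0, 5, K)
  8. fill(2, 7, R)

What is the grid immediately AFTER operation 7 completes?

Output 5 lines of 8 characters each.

After op 1 fill(2,7,R) [27 cells changed]:
RRRRYYYY
RRRRRRRR
BBBRRRRR
BBBRRRRR
BBBRRRRR
After op 2 paint(0,6,W):
RRRRYYWY
RRRRRRRR
BBBRRRRR
BBBRRRRR
BBBRRRRR
After op 3 fill(4,0,W) [9 cells changed]:
RRRRYYWY
RRRRRRRR
WWWRRRRR
WWWRRRRR
WWWRRRRR
After op 4 fill(3,5,W) [27 cells changed]:
WWWWYYWY
WWWWWWWW
WWWWWWWW
WWWWWWWW
WWWWWWWW
After op 5 paint(3,7,R):
WWWWYYWY
WWWWWWWW
WWWWWWWW
WWWWWWWR
WWWWWWWW
After op 6 paint(1,2,W):
WWWWYYWY
WWWWWWWW
WWWWWWWW
WWWWWWWR
WWWWWWWW
After op 7 paint(0,5,K):
WWWWYKWY
WWWWWWWW
WWWWWWWW
WWWWWWWR
WWWWWWWW

Answer: WWWWYKWY
WWWWWWWW
WWWWWWWW
WWWWWWWR
WWWWWWWW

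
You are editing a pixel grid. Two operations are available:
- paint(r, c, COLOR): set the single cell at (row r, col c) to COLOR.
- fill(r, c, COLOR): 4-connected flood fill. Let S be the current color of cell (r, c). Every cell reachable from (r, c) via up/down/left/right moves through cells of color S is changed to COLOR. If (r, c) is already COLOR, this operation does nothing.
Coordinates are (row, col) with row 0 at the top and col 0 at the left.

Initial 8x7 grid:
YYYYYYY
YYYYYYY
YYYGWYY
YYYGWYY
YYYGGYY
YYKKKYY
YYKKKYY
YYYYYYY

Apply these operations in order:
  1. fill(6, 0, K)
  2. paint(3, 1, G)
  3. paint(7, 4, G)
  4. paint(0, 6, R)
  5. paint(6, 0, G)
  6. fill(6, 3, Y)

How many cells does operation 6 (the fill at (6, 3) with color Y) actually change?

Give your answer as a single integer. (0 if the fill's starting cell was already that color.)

Answer: 46

Derivation:
After op 1 fill(6,0,K) [44 cells changed]:
KKKKKKK
KKKKKKK
KKKGWKK
KKKGWKK
KKKGGKK
KKKKKKK
KKKKKKK
KKKKKKK
After op 2 paint(3,1,G):
KKKKKKK
KKKKKKK
KKKGWKK
KGKGWKK
KKKGGKK
KKKKKKK
KKKKKKK
KKKKKKK
After op 3 paint(7,4,G):
KKKKKKK
KKKKKKK
KKKGWKK
KGKGWKK
KKKGGKK
KKKKKKK
KKKKKKK
KKKKGKK
After op 4 paint(0,6,R):
KKKKKKR
KKKKKKK
KKKGWKK
KGKGWKK
KKKGGKK
KKKKKKK
KKKKKKK
KKKKGKK
After op 5 paint(6,0,G):
KKKKKKR
KKKKKKK
KKKGWKK
KGKGWKK
KKKGGKK
KKKKKKK
GKKKKKK
KKKKGKK
After op 6 fill(6,3,Y) [46 cells changed]:
YYYYYYR
YYYYYYY
YYYGWYY
YGYGWYY
YYYGGYY
YYYYYYY
GYYYYYY
YYYYGYY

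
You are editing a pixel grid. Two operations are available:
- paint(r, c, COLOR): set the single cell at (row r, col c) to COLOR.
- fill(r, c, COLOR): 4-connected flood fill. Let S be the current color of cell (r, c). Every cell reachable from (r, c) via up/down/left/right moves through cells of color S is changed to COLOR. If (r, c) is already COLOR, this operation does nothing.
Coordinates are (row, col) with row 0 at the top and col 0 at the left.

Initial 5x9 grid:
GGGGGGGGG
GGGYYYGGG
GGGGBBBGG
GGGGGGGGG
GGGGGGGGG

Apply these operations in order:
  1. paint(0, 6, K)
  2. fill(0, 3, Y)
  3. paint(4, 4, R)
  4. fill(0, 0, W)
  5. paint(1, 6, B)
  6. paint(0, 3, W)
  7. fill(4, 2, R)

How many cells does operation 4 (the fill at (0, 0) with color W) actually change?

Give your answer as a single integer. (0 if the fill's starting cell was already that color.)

After op 1 paint(0,6,K):
GGGGGGKGG
GGGYYYGGG
GGGGBBBGG
GGGGGGGGG
GGGGGGGGG
After op 2 fill(0,3,Y) [38 cells changed]:
YYYYYYKYY
YYYYYYYYY
YYYYBBBYY
YYYYYYYYY
YYYYYYYYY
After op 3 paint(4,4,R):
YYYYYYKYY
YYYYYYYYY
YYYYBBBYY
YYYYYYYYY
YYYYRYYYY
After op 4 fill(0,0,W) [40 cells changed]:
WWWWWWKWW
WWWWWWWWW
WWWWBBBWW
WWWWWWWWW
WWWWRWWWW

Answer: 40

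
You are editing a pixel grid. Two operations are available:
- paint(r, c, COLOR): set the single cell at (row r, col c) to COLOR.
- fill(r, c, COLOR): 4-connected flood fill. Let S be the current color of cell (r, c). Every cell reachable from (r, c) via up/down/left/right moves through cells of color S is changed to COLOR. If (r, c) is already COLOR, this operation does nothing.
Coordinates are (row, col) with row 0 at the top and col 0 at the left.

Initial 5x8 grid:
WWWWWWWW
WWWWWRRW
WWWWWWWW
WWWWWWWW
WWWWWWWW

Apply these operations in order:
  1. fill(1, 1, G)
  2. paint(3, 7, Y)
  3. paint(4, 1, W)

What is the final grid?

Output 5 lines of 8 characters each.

After op 1 fill(1,1,G) [38 cells changed]:
GGGGGGGG
GGGGGRRG
GGGGGGGG
GGGGGGGG
GGGGGGGG
After op 2 paint(3,7,Y):
GGGGGGGG
GGGGGRRG
GGGGGGGG
GGGGGGGY
GGGGGGGG
After op 3 paint(4,1,W):
GGGGGGGG
GGGGGRRG
GGGGGGGG
GGGGGGGY
GWGGGGGG

Answer: GGGGGGGG
GGGGGRRG
GGGGGGGG
GGGGGGGY
GWGGGGGG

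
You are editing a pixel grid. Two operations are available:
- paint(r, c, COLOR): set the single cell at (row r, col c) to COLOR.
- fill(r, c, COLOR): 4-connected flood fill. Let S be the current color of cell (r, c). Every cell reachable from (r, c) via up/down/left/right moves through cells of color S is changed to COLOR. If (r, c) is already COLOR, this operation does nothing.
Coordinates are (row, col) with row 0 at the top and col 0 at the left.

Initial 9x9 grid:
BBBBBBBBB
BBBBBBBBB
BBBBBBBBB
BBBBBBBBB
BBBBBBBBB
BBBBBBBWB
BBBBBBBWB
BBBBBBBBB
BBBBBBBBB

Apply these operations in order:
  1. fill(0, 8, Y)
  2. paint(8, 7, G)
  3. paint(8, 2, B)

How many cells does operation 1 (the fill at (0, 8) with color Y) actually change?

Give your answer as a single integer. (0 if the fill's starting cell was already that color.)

After op 1 fill(0,8,Y) [79 cells changed]:
YYYYYYYYY
YYYYYYYYY
YYYYYYYYY
YYYYYYYYY
YYYYYYYYY
YYYYYYYWY
YYYYYYYWY
YYYYYYYYY
YYYYYYYYY

Answer: 79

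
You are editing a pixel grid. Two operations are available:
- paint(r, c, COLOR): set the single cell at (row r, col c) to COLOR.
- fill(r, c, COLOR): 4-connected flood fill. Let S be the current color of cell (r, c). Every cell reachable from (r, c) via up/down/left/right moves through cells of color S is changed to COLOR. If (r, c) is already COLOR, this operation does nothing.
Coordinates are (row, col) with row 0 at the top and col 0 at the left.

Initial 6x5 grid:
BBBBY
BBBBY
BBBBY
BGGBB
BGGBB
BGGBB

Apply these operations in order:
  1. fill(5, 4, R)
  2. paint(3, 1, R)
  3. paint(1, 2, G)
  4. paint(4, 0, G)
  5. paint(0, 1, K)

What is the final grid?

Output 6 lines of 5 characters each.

After op 1 fill(5,4,R) [21 cells changed]:
RRRRY
RRRRY
RRRRY
RGGRR
RGGRR
RGGRR
After op 2 paint(3,1,R):
RRRRY
RRRRY
RRRRY
RRGRR
RGGRR
RGGRR
After op 3 paint(1,2,G):
RRRRY
RRGRY
RRRRY
RRGRR
RGGRR
RGGRR
After op 4 paint(4,0,G):
RRRRY
RRGRY
RRRRY
RRGRR
GGGRR
RGGRR
After op 5 paint(0,1,K):
RKRRY
RRGRY
RRRRY
RRGRR
GGGRR
RGGRR

Answer: RKRRY
RRGRY
RRRRY
RRGRR
GGGRR
RGGRR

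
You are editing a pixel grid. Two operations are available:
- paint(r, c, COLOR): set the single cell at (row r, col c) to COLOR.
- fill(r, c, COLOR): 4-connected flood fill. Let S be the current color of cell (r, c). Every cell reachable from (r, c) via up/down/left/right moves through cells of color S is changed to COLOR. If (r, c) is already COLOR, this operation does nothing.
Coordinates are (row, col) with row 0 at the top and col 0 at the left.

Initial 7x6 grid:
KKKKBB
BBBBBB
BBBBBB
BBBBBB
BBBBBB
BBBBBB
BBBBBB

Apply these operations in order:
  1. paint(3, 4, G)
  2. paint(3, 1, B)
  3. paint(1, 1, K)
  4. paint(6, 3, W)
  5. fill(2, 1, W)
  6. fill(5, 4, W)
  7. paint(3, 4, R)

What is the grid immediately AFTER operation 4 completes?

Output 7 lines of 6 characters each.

Answer: KKKKBB
BKBBBB
BBBBBB
BBBBGB
BBBBBB
BBBBBB
BBBWBB

Derivation:
After op 1 paint(3,4,G):
KKKKBB
BBBBBB
BBBBBB
BBBBGB
BBBBBB
BBBBBB
BBBBBB
After op 2 paint(3,1,B):
KKKKBB
BBBBBB
BBBBBB
BBBBGB
BBBBBB
BBBBBB
BBBBBB
After op 3 paint(1,1,K):
KKKKBB
BKBBBB
BBBBBB
BBBBGB
BBBBBB
BBBBBB
BBBBBB
After op 4 paint(6,3,W):
KKKKBB
BKBBBB
BBBBBB
BBBBGB
BBBBBB
BBBBBB
BBBWBB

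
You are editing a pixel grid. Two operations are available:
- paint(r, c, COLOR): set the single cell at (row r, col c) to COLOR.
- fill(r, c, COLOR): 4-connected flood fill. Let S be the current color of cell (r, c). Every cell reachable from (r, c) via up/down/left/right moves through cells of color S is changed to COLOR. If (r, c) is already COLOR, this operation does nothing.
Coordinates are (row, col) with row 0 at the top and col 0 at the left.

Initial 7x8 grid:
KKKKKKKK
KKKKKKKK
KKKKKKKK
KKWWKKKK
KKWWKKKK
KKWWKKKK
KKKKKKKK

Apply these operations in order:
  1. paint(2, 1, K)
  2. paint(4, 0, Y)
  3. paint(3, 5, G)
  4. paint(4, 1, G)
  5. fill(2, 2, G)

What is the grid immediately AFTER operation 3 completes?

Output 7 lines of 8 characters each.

Answer: KKKKKKKK
KKKKKKKK
KKKKKKKK
KKWWKGKK
YKWWKKKK
KKWWKKKK
KKKKKKKK

Derivation:
After op 1 paint(2,1,K):
KKKKKKKK
KKKKKKKK
KKKKKKKK
KKWWKKKK
KKWWKKKK
KKWWKKKK
KKKKKKKK
After op 2 paint(4,0,Y):
KKKKKKKK
KKKKKKKK
KKKKKKKK
KKWWKKKK
YKWWKKKK
KKWWKKKK
KKKKKKKK
After op 3 paint(3,5,G):
KKKKKKKK
KKKKKKKK
KKKKKKKK
KKWWKGKK
YKWWKKKK
KKWWKKKK
KKKKKKKK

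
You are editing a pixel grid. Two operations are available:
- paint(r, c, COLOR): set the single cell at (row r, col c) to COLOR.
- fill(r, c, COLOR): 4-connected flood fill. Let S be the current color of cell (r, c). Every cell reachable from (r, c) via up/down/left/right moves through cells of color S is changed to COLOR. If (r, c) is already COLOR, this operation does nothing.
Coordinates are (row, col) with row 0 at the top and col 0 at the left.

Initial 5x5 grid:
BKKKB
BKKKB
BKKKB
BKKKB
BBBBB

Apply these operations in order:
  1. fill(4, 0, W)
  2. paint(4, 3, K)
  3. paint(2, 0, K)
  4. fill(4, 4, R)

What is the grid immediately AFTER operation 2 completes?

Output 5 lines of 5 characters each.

Answer: WKKKW
WKKKW
WKKKW
WKKKW
WWWKW

Derivation:
After op 1 fill(4,0,W) [13 cells changed]:
WKKKW
WKKKW
WKKKW
WKKKW
WWWWW
After op 2 paint(4,3,K):
WKKKW
WKKKW
WKKKW
WKKKW
WWWKW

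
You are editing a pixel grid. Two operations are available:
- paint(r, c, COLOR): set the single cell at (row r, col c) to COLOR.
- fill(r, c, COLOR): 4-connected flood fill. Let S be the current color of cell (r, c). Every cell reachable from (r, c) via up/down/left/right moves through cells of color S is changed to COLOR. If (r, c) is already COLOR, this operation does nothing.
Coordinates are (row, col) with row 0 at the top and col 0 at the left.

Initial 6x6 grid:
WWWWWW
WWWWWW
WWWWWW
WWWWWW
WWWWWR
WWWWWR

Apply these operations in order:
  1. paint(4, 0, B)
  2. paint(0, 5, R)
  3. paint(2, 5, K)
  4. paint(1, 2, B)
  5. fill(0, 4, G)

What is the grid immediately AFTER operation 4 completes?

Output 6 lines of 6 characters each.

After op 1 paint(4,0,B):
WWWWWW
WWWWWW
WWWWWW
WWWWWW
BWWWWR
WWWWWR
After op 2 paint(0,5,R):
WWWWWR
WWWWWW
WWWWWW
WWWWWW
BWWWWR
WWWWWR
After op 3 paint(2,5,K):
WWWWWR
WWWWWW
WWWWWK
WWWWWW
BWWWWR
WWWWWR
After op 4 paint(1,2,B):
WWWWWR
WWBWWW
WWWWWK
WWWWWW
BWWWWR
WWWWWR

Answer: WWWWWR
WWBWWW
WWWWWK
WWWWWW
BWWWWR
WWWWWR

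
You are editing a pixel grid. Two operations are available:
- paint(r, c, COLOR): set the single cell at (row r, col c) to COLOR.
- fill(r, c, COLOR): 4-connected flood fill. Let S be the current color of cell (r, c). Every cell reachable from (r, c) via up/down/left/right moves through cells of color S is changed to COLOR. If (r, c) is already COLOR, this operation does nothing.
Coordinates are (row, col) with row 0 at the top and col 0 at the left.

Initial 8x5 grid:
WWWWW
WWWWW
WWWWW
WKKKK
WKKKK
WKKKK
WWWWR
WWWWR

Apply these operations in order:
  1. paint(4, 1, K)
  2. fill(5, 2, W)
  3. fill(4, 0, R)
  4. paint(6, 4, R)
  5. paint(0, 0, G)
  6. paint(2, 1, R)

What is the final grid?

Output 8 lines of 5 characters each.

After op 1 paint(4,1,K):
WWWWW
WWWWW
WWWWW
WKKKK
WKKKK
WKKKK
WWWWR
WWWWR
After op 2 fill(5,2,W) [12 cells changed]:
WWWWW
WWWWW
WWWWW
WWWWW
WWWWW
WWWWW
WWWWR
WWWWR
After op 3 fill(4,0,R) [38 cells changed]:
RRRRR
RRRRR
RRRRR
RRRRR
RRRRR
RRRRR
RRRRR
RRRRR
After op 4 paint(6,4,R):
RRRRR
RRRRR
RRRRR
RRRRR
RRRRR
RRRRR
RRRRR
RRRRR
After op 5 paint(0,0,G):
GRRRR
RRRRR
RRRRR
RRRRR
RRRRR
RRRRR
RRRRR
RRRRR
After op 6 paint(2,1,R):
GRRRR
RRRRR
RRRRR
RRRRR
RRRRR
RRRRR
RRRRR
RRRRR

Answer: GRRRR
RRRRR
RRRRR
RRRRR
RRRRR
RRRRR
RRRRR
RRRRR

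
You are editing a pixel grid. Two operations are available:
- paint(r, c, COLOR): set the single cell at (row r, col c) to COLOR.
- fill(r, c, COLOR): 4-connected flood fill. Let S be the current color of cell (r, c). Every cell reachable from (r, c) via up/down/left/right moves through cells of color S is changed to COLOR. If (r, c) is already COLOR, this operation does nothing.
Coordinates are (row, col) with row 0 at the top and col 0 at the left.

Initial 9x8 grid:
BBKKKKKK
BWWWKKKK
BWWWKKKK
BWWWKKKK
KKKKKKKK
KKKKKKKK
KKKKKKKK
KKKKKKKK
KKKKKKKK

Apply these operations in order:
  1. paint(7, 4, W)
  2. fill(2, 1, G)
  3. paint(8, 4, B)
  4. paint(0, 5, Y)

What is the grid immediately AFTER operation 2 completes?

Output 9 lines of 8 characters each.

Answer: BBKKKKKK
BGGGKKKK
BGGGKKKK
BGGGKKKK
KKKKKKKK
KKKKKKKK
KKKKKKKK
KKKKWKKK
KKKKKKKK

Derivation:
After op 1 paint(7,4,W):
BBKKKKKK
BWWWKKKK
BWWWKKKK
BWWWKKKK
KKKKKKKK
KKKKKKKK
KKKKKKKK
KKKKWKKK
KKKKKKKK
After op 2 fill(2,1,G) [9 cells changed]:
BBKKKKKK
BGGGKKKK
BGGGKKKK
BGGGKKKK
KKKKKKKK
KKKKKKKK
KKKKKKKK
KKKKWKKK
KKKKKKKK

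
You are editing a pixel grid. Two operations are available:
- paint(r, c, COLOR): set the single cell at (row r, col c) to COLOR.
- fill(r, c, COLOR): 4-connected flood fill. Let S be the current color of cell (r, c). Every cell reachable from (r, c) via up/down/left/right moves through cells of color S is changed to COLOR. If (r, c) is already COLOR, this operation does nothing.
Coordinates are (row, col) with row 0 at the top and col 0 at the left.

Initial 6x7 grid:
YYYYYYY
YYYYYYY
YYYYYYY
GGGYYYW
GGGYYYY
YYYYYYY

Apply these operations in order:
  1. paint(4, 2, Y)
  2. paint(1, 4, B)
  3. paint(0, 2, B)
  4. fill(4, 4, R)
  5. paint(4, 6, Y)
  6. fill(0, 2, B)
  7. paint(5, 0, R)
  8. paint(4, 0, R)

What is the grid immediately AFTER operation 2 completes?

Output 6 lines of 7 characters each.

After op 1 paint(4,2,Y):
YYYYYYY
YYYYYYY
YYYYYYY
GGGYYYW
GGYYYYY
YYYYYYY
After op 2 paint(1,4,B):
YYYYYYY
YYYYBYY
YYYYYYY
GGGYYYW
GGYYYYY
YYYYYYY

Answer: YYYYYYY
YYYYBYY
YYYYYYY
GGGYYYW
GGYYYYY
YYYYYYY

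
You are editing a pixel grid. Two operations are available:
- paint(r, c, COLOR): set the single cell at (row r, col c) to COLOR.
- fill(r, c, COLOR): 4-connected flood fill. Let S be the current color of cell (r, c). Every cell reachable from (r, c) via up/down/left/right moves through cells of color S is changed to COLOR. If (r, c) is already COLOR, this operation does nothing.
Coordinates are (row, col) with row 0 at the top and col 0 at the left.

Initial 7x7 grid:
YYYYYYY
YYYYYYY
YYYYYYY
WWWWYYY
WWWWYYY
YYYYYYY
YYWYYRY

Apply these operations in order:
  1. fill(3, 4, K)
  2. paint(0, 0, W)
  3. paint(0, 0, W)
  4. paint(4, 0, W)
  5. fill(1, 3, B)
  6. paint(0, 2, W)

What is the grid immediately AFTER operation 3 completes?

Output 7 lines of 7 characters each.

After op 1 fill(3,4,K) [39 cells changed]:
KKKKKKK
KKKKKKK
KKKKKKK
WWWWKKK
WWWWKKK
KKKKKKK
KKWKKRK
After op 2 paint(0,0,W):
WKKKKKK
KKKKKKK
KKKKKKK
WWWWKKK
WWWWKKK
KKKKKKK
KKWKKRK
After op 3 paint(0,0,W):
WKKKKKK
KKKKKKK
KKKKKKK
WWWWKKK
WWWWKKK
KKKKKKK
KKWKKRK

Answer: WKKKKKK
KKKKKKK
KKKKKKK
WWWWKKK
WWWWKKK
KKKKKKK
KKWKKRK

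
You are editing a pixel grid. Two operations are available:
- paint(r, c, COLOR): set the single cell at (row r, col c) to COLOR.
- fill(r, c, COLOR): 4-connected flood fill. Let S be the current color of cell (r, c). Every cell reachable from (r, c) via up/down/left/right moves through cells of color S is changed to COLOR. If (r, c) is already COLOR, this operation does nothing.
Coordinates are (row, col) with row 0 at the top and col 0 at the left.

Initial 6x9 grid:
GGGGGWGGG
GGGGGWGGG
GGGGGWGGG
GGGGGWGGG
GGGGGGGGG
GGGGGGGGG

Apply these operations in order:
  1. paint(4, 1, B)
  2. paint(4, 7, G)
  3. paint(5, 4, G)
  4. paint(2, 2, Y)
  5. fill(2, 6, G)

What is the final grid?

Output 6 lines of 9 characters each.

Answer: GGGGGWGGG
GGGGGWGGG
GGYGGWGGG
GGGGGWGGG
GBGGGGGGG
GGGGGGGGG

Derivation:
After op 1 paint(4,1,B):
GGGGGWGGG
GGGGGWGGG
GGGGGWGGG
GGGGGWGGG
GBGGGGGGG
GGGGGGGGG
After op 2 paint(4,7,G):
GGGGGWGGG
GGGGGWGGG
GGGGGWGGG
GGGGGWGGG
GBGGGGGGG
GGGGGGGGG
After op 3 paint(5,4,G):
GGGGGWGGG
GGGGGWGGG
GGGGGWGGG
GGGGGWGGG
GBGGGGGGG
GGGGGGGGG
After op 4 paint(2,2,Y):
GGGGGWGGG
GGGGGWGGG
GGYGGWGGG
GGGGGWGGG
GBGGGGGGG
GGGGGGGGG
After op 5 fill(2,6,G) [0 cells changed]:
GGGGGWGGG
GGGGGWGGG
GGYGGWGGG
GGGGGWGGG
GBGGGGGGG
GGGGGGGGG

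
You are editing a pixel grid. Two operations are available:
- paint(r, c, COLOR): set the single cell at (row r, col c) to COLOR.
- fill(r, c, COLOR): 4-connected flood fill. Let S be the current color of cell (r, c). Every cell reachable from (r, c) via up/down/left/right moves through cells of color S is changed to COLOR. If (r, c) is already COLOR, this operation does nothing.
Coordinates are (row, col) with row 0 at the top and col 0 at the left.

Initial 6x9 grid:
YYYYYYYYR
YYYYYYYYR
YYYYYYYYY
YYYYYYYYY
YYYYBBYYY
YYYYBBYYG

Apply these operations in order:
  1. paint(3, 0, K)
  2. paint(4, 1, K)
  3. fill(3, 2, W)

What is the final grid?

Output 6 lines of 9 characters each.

After op 1 paint(3,0,K):
YYYYYYYYR
YYYYYYYYR
YYYYYYYYY
KYYYYYYYY
YYYYBBYYY
YYYYBBYYG
After op 2 paint(4,1,K):
YYYYYYYYR
YYYYYYYYR
YYYYYYYYY
KYYYYYYYY
YKYYBBYYY
YYYYBBYYG
After op 3 fill(3,2,W) [45 cells changed]:
WWWWWWWWR
WWWWWWWWR
WWWWWWWWW
KWWWWWWWW
WKWWBBWWW
WWWWBBWWG

Answer: WWWWWWWWR
WWWWWWWWR
WWWWWWWWW
KWWWWWWWW
WKWWBBWWW
WWWWBBWWG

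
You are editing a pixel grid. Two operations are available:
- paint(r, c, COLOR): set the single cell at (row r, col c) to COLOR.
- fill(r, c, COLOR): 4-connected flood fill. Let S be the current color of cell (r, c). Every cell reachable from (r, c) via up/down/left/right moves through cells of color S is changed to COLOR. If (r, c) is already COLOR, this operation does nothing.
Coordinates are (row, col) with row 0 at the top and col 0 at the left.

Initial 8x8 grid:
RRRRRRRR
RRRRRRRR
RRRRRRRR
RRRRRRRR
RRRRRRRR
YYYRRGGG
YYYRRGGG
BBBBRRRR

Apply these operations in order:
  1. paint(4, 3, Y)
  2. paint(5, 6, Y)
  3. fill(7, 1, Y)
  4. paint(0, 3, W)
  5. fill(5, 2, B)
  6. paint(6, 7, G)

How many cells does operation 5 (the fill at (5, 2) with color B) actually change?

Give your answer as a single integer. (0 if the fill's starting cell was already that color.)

Answer: 10

Derivation:
After op 1 paint(4,3,Y):
RRRRRRRR
RRRRRRRR
RRRRRRRR
RRRRRRRR
RRRYRRRR
YYYRRGGG
YYYRRGGG
BBBBRRRR
After op 2 paint(5,6,Y):
RRRRRRRR
RRRRRRRR
RRRRRRRR
RRRRRRRR
RRRYRRRR
YYYRRGYG
YYYRRGGG
BBBBRRRR
After op 3 fill(7,1,Y) [4 cells changed]:
RRRRRRRR
RRRRRRRR
RRRRRRRR
RRRRRRRR
RRRYRRRR
YYYRRGYG
YYYRRGGG
YYYYRRRR
After op 4 paint(0,3,W):
RRRWRRRR
RRRRRRRR
RRRRRRRR
RRRRRRRR
RRRYRRRR
YYYRRGYG
YYYRRGGG
YYYYRRRR
After op 5 fill(5,2,B) [10 cells changed]:
RRRWRRRR
RRRRRRRR
RRRRRRRR
RRRRRRRR
RRRYRRRR
BBBRRGYG
BBBRRGGG
BBBBRRRR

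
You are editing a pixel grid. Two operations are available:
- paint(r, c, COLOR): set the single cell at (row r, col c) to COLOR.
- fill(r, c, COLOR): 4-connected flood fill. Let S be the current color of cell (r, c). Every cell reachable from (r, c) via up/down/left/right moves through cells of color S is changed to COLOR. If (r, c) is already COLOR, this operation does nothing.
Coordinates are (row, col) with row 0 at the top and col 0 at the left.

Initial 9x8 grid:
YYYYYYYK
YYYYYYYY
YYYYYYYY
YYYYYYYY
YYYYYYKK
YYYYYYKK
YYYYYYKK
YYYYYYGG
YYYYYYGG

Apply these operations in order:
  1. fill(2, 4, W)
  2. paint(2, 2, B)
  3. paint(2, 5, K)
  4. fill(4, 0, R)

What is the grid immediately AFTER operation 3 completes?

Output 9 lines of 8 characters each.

Answer: WWWWWWWK
WWWWWWWW
WWBWWKWW
WWWWWWWW
WWWWWWKK
WWWWWWKK
WWWWWWKK
WWWWWWGG
WWWWWWGG

Derivation:
After op 1 fill(2,4,W) [61 cells changed]:
WWWWWWWK
WWWWWWWW
WWWWWWWW
WWWWWWWW
WWWWWWKK
WWWWWWKK
WWWWWWKK
WWWWWWGG
WWWWWWGG
After op 2 paint(2,2,B):
WWWWWWWK
WWWWWWWW
WWBWWWWW
WWWWWWWW
WWWWWWKK
WWWWWWKK
WWWWWWKK
WWWWWWGG
WWWWWWGG
After op 3 paint(2,5,K):
WWWWWWWK
WWWWWWWW
WWBWWKWW
WWWWWWWW
WWWWWWKK
WWWWWWKK
WWWWWWKK
WWWWWWGG
WWWWWWGG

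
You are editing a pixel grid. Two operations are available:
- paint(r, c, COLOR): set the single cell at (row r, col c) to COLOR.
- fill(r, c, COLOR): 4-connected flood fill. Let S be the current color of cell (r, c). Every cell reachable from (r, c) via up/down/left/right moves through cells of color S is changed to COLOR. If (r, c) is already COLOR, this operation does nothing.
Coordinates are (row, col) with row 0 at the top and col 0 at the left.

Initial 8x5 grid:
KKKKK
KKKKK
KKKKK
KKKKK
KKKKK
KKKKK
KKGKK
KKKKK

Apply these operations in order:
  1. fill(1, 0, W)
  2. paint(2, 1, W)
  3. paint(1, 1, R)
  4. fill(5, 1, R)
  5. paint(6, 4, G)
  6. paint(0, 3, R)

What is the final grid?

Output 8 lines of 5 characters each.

Answer: RRRRR
RRRRR
RRRRR
RRRRR
RRRRR
RRRRR
RRGRG
RRRRR

Derivation:
After op 1 fill(1,0,W) [39 cells changed]:
WWWWW
WWWWW
WWWWW
WWWWW
WWWWW
WWWWW
WWGWW
WWWWW
After op 2 paint(2,1,W):
WWWWW
WWWWW
WWWWW
WWWWW
WWWWW
WWWWW
WWGWW
WWWWW
After op 3 paint(1,1,R):
WWWWW
WRWWW
WWWWW
WWWWW
WWWWW
WWWWW
WWGWW
WWWWW
After op 4 fill(5,1,R) [38 cells changed]:
RRRRR
RRRRR
RRRRR
RRRRR
RRRRR
RRRRR
RRGRR
RRRRR
After op 5 paint(6,4,G):
RRRRR
RRRRR
RRRRR
RRRRR
RRRRR
RRRRR
RRGRG
RRRRR
After op 6 paint(0,3,R):
RRRRR
RRRRR
RRRRR
RRRRR
RRRRR
RRRRR
RRGRG
RRRRR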